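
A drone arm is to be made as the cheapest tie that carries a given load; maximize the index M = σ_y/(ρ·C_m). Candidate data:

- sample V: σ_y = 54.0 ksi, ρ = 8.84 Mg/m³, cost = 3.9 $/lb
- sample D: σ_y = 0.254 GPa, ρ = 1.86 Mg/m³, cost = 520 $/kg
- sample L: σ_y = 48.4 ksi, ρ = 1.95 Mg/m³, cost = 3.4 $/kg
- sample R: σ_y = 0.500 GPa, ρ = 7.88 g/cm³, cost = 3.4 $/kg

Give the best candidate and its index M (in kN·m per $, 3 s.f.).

sample L, M = 50.3 kN·m per $

In SI units:
  sample V: σ_y = 372.3 MPa, ρ = 8840 kg/m³, cost = 8.598 $/kg
  sample D: σ_y = 254.0 MPa, ρ = 1860 kg/m³, cost = 520.0 $/kg
  sample L: σ_y = 333.7 MPa, ρ = 1950 kg/m³, cost = 3.400 $/kg
  sample R: σ_y = 500.0 MPa, ρ = 7880 kg/m³, cost = 3.400 $/kg
  sample L: M = 50.3 kN·m per $
  sample R: M = 18.7 kN·m per $
  sample V: M = 4.90 kN·m per $
  sample D: M = 0.263 kN·m per $
Sample L ranks first.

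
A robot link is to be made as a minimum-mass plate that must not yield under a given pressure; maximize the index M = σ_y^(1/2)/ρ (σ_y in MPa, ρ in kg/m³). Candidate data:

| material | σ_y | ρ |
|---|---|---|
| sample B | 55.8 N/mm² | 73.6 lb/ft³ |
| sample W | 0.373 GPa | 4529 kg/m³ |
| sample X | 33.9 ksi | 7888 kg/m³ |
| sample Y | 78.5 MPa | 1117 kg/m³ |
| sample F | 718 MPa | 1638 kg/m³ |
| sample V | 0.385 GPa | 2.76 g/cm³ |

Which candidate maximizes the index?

sample F

In SI units:
  sample B: σ_y = 55.80 MPa, ρ = 1179 kg/m³
  sample W: σ_y = 373.0 MPa, ρ = 4529 kg/m³
  sample X: σ_y = 233.7 MPa, ρ = 7888 kg/m³
  sample Y: σ_y = 78.50 MPa, ρ = 1117 kg/m³
  sample F: σ_y = 718.0 MPa, ρ = 1638 kg/m³
  sample V: σ_y = 385.0 MPa, ρ = 2760 kg/m³
  sample F: M = 16.4×10⁻³
  sample Y: M = 7.93×10⁻³
  sample V: M = 7.11×10⁻³
  sample B: M = 6.34×10⁻³
  sample W: M = 4.26×10⁻³
  sample X: M = 1.94×10⁻³
Highest index: sample F.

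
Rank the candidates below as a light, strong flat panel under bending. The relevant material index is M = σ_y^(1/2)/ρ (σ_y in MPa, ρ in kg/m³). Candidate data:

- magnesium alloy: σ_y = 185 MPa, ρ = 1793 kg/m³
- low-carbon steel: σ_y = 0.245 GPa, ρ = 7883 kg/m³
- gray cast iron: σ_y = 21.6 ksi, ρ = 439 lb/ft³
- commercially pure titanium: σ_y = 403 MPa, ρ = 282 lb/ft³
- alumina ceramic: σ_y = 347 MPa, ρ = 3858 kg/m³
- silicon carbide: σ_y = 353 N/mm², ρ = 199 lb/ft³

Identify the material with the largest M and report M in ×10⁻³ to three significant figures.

magnesium alloy, M = 7.59×10⁻³

After converting to SI:
  magnesium alloy: σ_y = 185.0 MPa, ρ = 1793 kg/m³
  low-carbon steel: σ_y = 245.0 MPa, ρ = 7883 kg/m³
  gray cast iron: σ_y = 148.9 MPa, ρ = 7032 kg/m³
  commercially pure titanium: σ_y = 403.0 MPa, ρ = 4517 kg/m³
  alumina ceramic: σ_y = 347.0 MPa, ρ = 3858 kg/m³
  silicon carbide: σ_y = 353.0 MPa, ρ = 3188 kg/m³
  magnesium alloy: M = 7.59×10⁻³
  silicon carbide: M = 5.89×10⁻³
  alumina ceramic: M = 4.83×10⁻³
  commercially pure titanium: M = 4.44×10⁻³
  low-carbon steel: M = 1.99×10⁻³
  gray cast iron: M = 1.74×10⁻³
The maximum is for magnesium alloy.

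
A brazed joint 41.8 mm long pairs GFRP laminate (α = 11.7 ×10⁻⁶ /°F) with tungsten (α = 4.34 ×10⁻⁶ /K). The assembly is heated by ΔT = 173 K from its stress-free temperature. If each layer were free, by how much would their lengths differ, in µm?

121 µm

GFRP laminate: α = 11.7×10⁻⁶/°F × 9/5 = 21.1×10⁻⁶/K.
Δα = |21.1 − 4.34|×10⁻⁶/K = 16.7×10⁻⁶/K.
ΔL_mismatch = Δα·L·ΔT = 16.7×10⁻⁶ × 41.8 mm × 173.0 K = 121 µm.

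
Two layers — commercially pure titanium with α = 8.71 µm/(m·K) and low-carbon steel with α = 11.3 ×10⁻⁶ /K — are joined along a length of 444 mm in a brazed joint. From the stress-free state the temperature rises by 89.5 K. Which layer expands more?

α(commercially pure titanium) = 8.71×10⁻⁶/K vs α(low-carbon steel) = 11.3×10⁻⁶/K.
Higher α expands more for the same ΔT: low-carbon steel.

low-carbon steel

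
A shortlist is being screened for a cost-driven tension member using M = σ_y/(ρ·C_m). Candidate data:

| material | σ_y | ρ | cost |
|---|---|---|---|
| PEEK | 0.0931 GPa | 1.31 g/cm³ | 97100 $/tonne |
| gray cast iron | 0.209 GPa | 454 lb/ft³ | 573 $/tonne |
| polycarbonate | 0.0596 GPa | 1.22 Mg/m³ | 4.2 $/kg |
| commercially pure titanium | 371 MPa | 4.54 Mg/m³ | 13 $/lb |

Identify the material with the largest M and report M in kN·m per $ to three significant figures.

Convert each candidate to consistent units, then evaluate M:
  PEEK: σ_y = 93.10 MPa, ρ = 1310 kg/m³, cost = 97.10 $/kg
  gray cast iron: σ_y = 209.0 MPa, ρ = 7272 kg/m³, cost = 0.5730 $/kg
  polycarbonate: σ_y = 59.60 MPa, ρ = 1220 kg/m³, cost = 4.200 $/kg
  commercially pure titanium: σ_y = 371.0 MPa, ρ = 4540 kg/m³, cost = 28.66 $/kg
  gray cast iron: M = 50.2 kN·m per $
  polycarbonate: M = 11.6 kN·m per $
  commercially pure titanium: M = 2.85 kN·m per $
  PEEK: M = 0.732 kN·m per $
Gray cast iron ranks first.

gray cast iron, M = 50.2 kN·m per $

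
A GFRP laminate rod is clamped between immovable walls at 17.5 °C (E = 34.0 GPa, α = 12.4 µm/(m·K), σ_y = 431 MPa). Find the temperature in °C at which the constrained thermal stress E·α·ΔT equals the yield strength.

E·α·ΔT = 431.0 MPa ⇒ ΔT = 431.0 / (34.00×10³ × 12.4×10⁻⁶) = 1022 K.
T = 17.5 + 1022 = 1040 °C.

1040 °C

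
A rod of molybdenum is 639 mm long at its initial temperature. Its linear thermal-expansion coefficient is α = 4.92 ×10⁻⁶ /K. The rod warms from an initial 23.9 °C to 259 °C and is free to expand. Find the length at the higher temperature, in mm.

639.74 mm

ΔT = 259 − 23.9 = 235.1 K.
ΔL = α·L₀·ΔT = 4.92×10⁻⁶ × 639 mm × 235.1 K = 0.739 mm.
L = L₀ + ΔL = 639 + 0.739 = 639.74 mm.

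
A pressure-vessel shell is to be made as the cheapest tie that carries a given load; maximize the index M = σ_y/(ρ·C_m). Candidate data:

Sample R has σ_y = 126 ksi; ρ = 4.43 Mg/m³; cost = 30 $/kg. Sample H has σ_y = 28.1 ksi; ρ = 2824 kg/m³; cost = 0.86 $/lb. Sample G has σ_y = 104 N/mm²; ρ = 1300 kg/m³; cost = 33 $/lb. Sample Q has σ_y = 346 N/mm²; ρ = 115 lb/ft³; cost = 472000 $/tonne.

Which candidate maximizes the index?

After converting to SI:
  sample R: σ_y = 868.7 MPa, ρ = 4430 kg/m³, cost = 30.00 $/kg
  sample H: σ_y = 193.7 MPa, ρ = 2824 kg/m³, cost = 1.896 $/kg
  sample G: σ_y = 104.0 MPa, ρ = 1300 kg/m³, cost = 72.75 $/kg
  sample Q: σ_y = 346.0 MPa, ρ = 1842 kg/m³, cost = 472.0 $/kg
  sample H: M = 36.2 kN·m per $
  sample R: M = 6.54 kN·m per $
  sample G: M = 1.10 kN·m per $
  sample Q: M = 0.398 kN·m per $
Sample H ranks first.

sample H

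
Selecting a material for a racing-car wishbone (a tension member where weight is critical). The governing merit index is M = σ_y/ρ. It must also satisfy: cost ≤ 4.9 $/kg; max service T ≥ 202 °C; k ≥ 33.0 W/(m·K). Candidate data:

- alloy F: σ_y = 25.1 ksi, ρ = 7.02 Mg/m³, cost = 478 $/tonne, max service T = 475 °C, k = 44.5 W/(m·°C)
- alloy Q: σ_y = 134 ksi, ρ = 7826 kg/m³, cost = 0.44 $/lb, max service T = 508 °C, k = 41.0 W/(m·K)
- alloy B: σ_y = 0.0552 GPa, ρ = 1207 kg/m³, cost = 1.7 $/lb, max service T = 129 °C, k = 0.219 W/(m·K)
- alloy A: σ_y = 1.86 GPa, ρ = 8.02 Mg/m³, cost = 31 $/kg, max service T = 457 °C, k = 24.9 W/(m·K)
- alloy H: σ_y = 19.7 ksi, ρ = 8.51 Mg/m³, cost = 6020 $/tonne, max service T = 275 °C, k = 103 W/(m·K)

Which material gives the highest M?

alloy Q

Screen on constraints: cost ≤ 4.9 $/kg; max service T ≥ 202 °C; k ≥ 33.0 W/(m·K). Survivors: alloy F, alloy Q.
In SI units:
  alloy F: σ_y = 173.1 MPa, ρ = 7020 kg/m³
  alloy Q: σ_y = 923.9 MPa, ρ = 7826 kg/m³
  alloy Q: M = 118 kN·m/kg
  alloy F: M = 24.7 kN·m/kg
Highest index: alloy Q.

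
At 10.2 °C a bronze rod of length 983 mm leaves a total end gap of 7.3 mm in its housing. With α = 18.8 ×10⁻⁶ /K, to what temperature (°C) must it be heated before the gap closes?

α·L₀·ΔT = 7.3 mm ⇒ ΔT = 7.3 / (18.8×10⁻⁶ × 983.0) = 395.0 K.
T = 10.2 + 395.0 = 405.2 °C.

405 °C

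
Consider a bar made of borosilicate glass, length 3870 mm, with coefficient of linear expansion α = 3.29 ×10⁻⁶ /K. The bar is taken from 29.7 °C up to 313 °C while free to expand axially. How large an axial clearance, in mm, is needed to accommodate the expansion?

ΔT = 313 − 29.7 = 283.3 K.
ΔL = α·L₀·ΔT = 3.29×10⁻⁶ × 3870 mm × 283.3 K = 3.61 mm.

3.61 mm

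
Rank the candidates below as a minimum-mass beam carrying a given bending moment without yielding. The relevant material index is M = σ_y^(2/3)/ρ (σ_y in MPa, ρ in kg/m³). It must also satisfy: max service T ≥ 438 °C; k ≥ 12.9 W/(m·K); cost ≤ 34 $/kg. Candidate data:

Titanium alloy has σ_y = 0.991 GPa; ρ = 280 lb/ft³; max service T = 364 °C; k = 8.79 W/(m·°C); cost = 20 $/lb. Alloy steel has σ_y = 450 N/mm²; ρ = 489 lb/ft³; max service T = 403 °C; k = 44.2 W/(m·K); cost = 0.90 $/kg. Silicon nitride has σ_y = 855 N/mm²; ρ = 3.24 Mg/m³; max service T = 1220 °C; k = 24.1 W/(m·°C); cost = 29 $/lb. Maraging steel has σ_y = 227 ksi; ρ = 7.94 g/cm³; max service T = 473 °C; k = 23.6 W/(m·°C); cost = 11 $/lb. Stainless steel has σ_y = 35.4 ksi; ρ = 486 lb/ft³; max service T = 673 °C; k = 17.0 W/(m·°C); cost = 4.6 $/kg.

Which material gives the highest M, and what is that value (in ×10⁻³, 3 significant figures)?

maraging steel, M = 17.0×10⁻³

Screen on constraints: max service T ≥ 438 °C; k ≥ 12.9 W/(m·K); cost ≤ 34 $/kg. Survivors: maraging steel, stainless steel.
Putting every candidate on a common basis:
  maraging steel: σ_y = 1565 MPa, ρ = 7940 kg/m³
  stainless steel: σ_y = 244.1 MPa, ρ = 7785 kg/m³
  maraging steel: M = 17.0×10⁻³
  stainless steel: M = 5.02×10⁻³
Maraging steel ranks first.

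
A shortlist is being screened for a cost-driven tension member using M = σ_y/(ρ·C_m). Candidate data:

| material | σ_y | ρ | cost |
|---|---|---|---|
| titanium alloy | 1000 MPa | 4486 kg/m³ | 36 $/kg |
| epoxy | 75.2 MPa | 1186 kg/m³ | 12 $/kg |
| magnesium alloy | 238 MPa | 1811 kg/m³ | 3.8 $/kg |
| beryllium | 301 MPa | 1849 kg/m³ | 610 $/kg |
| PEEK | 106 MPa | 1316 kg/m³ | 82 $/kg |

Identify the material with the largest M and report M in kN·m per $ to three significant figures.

Per-candidate index values:
  magnesium alloy: M = 34.6 kN·m per $
  titanium alloy: M = 6.19 kN·m per $
  epoxy: M = 5.28 kN·m per $
  PEEK: M = 0.982 kN·m per $
  beryllium: M = 0.267 kN·m per $
Magnesium alloy has the largest M.

magnesium alloy, M = 34.6 kN·m per $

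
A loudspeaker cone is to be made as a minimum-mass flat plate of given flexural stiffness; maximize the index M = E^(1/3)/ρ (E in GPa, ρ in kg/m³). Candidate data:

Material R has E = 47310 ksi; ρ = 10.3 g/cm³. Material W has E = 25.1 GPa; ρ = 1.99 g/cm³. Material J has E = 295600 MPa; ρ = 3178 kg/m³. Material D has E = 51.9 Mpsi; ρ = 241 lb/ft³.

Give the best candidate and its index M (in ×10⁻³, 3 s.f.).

In SI units:
  material R: E = 326.2 GPa, ρ = 10300 kg/m³
  material W: E = 25.10 GPa, ρ = 1990 kg/m³
  material J: E = 295.6 GPa, ρ = 3178 kg/m³
  material D: E = 357.8 GPa, ρ = 3860 kg/m³
  material J: M = 2.10×10⁻³
  material D: M = 1.84×10⁻³
  material W: M = 1.47×10⁻³
  material R: M = 0.668×10⁻³
Highest index: material J.

material J, M = 2.10×10⁻³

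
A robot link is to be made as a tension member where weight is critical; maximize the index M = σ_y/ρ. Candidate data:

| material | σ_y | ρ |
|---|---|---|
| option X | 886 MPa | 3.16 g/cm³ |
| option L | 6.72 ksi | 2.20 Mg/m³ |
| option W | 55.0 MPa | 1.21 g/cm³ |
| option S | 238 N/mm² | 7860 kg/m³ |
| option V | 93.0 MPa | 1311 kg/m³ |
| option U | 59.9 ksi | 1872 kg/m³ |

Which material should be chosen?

Normalizing units and computing the index:
  option X: σ_y = 886.0 MPa, ρ = 3160 kg/m³
  option L: σ_y = 46.33 MPa, ρ = 2200 kg/m³
  option W: σ_y = 55.00 MPa, ρ = 1210 kg/m³
  option S: σ_y = 238.0 MPa, ρ = 7860 kg/m³
  option V: σ_y = 93.00 MPa, ρ = 1311 kg/m³
  option U: σ_y = 413.0 MPa, ρ = 1872 kg/m³
  option X: M = 280 kN·m/kg
  option U: M = 221 kN·m/kg
  option V: M = 70.9 kN·m/kg
  option W: M = 45.5 kN·m/kg
  option S: M = 30.3 kN·m/kg
  option L: M = 21.1 kN·m/kg
The maximum is for option X.

option X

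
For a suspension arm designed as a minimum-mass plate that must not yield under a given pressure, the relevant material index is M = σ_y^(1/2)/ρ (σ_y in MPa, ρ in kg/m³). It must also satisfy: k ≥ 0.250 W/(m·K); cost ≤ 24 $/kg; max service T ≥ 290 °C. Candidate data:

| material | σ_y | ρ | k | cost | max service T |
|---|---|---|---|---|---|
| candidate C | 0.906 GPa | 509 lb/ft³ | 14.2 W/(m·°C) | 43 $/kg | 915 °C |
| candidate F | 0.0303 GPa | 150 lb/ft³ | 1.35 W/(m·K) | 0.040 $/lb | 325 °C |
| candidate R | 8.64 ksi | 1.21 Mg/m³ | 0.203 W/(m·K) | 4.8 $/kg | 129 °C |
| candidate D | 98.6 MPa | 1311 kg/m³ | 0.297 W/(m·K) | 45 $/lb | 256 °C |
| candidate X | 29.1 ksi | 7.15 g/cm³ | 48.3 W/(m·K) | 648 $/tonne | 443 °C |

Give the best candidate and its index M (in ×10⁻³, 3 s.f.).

Screen on constraints: k ≥ 0.250 W/(m·K); cost ≤ 24 $/kg; max service T ≥ 290 °C. Survivors: candidate F, candidate X.
After converting to SI:
  candidate F: σ_y = 30.30 MPa, ρ = 2403 kg/m³
  candidate X: σ_y = 200.6 MPa, ρ = 7150 kg/m³
  candidate F: M = 2.29×10⁻³
  candidate X: M = 1.98×10⁻³
The maximum is for candidate F.

candidate F, M = 2.29×10⁻³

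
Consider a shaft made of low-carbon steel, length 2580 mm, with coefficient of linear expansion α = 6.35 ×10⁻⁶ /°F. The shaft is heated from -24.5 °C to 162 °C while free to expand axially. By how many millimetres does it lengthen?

Convert α: 6.35×10⁻⁶/°F × (9/5) = 11.4×10⁻⁶/K.
ΔT = 162 − (-24.5) = 186.5 K.
ΔL = α·L₀·ΔT = 11.4×10⁻⁶ × 2580 mm × 186.5 K = 5.50 mm.

5.50 mm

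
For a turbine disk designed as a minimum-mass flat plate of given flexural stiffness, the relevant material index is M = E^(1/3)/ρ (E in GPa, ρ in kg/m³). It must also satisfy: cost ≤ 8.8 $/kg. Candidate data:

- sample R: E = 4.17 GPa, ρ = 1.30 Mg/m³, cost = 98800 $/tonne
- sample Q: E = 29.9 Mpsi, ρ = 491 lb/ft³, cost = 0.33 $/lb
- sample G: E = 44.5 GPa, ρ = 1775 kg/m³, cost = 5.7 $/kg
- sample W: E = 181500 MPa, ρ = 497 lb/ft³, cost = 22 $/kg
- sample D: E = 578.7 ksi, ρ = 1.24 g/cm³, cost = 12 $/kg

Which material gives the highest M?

Screen on constraints: cost ≤ 8.8 $/kg. Survivors: sample Q, sample G.
Convert each candidate to consistent units, then evaluate M:
  sample Q: E = 206.2 GPa, ρ = 7865 kg/m³
  sample G: E = 44.50 GPa, ρ = 1775 kg/m³
  sample G: M = 2.00×10⁻³
  sample Q: M = 0.751×10⁻³
Sample G ranks first.

sample G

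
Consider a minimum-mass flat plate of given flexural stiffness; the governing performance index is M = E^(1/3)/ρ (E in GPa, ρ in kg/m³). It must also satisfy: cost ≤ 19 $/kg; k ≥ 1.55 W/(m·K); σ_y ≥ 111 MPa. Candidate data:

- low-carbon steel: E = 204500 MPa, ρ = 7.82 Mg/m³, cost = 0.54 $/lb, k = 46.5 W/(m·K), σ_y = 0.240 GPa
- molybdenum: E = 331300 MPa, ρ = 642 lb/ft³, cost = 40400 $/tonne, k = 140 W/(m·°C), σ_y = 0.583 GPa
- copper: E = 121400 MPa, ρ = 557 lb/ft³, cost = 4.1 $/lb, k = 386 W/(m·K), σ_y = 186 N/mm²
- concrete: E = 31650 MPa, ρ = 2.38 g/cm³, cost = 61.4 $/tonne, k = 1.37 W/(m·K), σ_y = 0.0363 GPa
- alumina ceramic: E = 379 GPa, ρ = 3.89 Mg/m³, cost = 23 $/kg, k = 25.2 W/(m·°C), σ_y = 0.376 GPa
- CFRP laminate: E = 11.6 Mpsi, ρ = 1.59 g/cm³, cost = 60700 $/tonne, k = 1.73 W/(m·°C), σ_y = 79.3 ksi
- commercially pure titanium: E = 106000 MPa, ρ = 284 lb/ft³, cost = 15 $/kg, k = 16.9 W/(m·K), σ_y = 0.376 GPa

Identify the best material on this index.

commercially pure titanium

Screen on constraints: cost ≤ 19 $/kg; k ≥ 1.55 W/(m·K); σ_y ≥ 111 MPa. Survivors: low-carbon steel, copper, commercially pure titanium.
Normalizing units and computing the index:
  low-carbon steel: E = 204.5 GPa, ρ = 7820 kg/m³
  copper: E = 121.4 GPa, ρ = 8922 kg/m³
  commercially pure titanium: E = 106.0 GPa, ρ = 4549 kg/m³
  commercially pure titanium: M = 1.04×10⁻³
  low-carbon steel: M = 0.753×10⁻³
  copper: M = 0.555×10⁻³
Commercially pure titanium has the largest M.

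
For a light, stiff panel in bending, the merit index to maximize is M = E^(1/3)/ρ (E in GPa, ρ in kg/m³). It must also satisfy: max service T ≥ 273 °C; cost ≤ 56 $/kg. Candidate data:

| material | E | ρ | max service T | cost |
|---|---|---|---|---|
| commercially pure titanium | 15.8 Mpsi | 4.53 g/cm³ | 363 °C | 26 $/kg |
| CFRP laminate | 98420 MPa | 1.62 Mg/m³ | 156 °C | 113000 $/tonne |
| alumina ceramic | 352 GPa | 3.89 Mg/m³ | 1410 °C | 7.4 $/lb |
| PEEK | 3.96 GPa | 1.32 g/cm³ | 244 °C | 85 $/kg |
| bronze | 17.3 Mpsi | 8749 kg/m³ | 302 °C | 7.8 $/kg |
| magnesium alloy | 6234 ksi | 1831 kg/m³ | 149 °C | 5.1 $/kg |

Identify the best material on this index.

alumina ceramic

Screen on constraints: max service T ≥ 273 °C; cost ≤ 56 $/kg. Survivors: commercially pure titanium, alumina ceramic, bronze.
Normalizing units and computing the index:
  commercially pure titanium: E = 108.9 GPa, ρ = 4530 kg/m³
  alumina ceramic: E = 352.0 GPa, ρ = 3890 kg/m³
  bronze: E = 119.3 GPa, ρ = 8749 kg/m³
  alumina ceramic: M = 1.82×10⁻³
  commercially pure titanium: M = 1.05×10⁻³
  bronze: M = 0.563×10⁻³
The maximum is for alumina ceramic.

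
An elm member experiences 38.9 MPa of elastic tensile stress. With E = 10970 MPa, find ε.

E = 10970 MPa = 10.97 GPa = 10970 MPa.
ε = σ/E = 38.9 / 10970 = 3.55×10⁻³.

3.55×10⁻³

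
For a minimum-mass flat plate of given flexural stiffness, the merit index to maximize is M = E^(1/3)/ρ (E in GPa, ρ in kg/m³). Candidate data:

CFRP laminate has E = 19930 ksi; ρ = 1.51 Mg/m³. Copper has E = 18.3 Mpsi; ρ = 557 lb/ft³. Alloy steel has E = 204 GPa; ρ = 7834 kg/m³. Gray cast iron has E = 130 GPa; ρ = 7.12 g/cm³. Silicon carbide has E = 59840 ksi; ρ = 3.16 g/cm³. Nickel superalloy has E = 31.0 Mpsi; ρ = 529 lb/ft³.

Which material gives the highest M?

Normalizing units and computing the index:
  CFRP laminate: E = 137.4 GPa, ρ = 1510 kg/m³
  copper: E = 126.2 GPa, ρ = 8922 kg/m³
  alloy steel: E = 204.0 GPa, ρ = 7834 kg/m³
  gray cast iron: E = 130.0 GPa, ρ = 7120 kg/m³
  silicon carbide: E = 412.6 GPa, ρ = 3160 kg/m³
  nickel superalloy: E = 213.7 GPa, ρ = 8474 kg/m³
  CFRP laminate: M = 3.42×10⁻³
  silicon carbide: M = 2.36×10⁻³
  alloy steel: M = 0.751×10⁻³
  gray cast iron: M = 0.711×10⁻³
  nickel superalloy: M = 0.706×10⁻³
  copper: M = 0.562×10⁻³
The maximum is for CFRP laminate.

CFRP laminate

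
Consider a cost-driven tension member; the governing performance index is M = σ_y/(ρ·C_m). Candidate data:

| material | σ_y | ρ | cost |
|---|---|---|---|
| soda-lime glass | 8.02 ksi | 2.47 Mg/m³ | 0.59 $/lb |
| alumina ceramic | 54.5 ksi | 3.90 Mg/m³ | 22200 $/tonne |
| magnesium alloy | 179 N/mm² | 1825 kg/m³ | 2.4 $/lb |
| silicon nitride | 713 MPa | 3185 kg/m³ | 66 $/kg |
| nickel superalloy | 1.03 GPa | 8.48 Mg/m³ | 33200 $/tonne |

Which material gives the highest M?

Putting every candidate on a common basis:
  soda-lime glass: σ_y = 55.30 MPa, ρ = 2470 kg/m³, cost = 1.301 $/kg
  alumina ceramic: σ_y = 375.8 MPa, ρ = 3900 kg/m³, cost = 22.20 $/kg
  magnesium alloy: σ_y = 179.0 MPa, ρ = 1825 kg/m³, cost = 5.291 $/kg
  silicon nitride: σ_y = 713.0 MPa, ρ = 3185 kg/m³, cost = 66.00 $/kg
  nickel superalloy: σ_y = 1030 MPa, ρ = 8480 kg/m³, cost = 33.20 $/kg
  magnesium alloy: M = 18.5 kN·m per $
  soda-lime glass: M = 17.2 kN·m per $
  alumina ceramic: M = 4.34 kN·m per $
  nickel superalloy: M = 3.66 kN·m per $
  silicon nitride: M = 3.39 kN·m per $
The maximum is for magnesium alloy.

magnesium alloy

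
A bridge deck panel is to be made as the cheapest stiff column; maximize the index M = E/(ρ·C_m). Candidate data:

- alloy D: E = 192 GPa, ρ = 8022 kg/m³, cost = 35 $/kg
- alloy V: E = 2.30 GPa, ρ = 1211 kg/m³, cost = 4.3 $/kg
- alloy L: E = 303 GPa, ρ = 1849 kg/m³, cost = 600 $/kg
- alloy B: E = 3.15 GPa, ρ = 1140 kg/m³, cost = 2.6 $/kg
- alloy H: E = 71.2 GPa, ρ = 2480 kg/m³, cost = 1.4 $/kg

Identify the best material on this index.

alloy H

Computing M directly (units already consistent):
  alloy H: M = 20.5 MN·m per $
  alloy B: M = 1.06 MN·m per $
  alloy D: M = 0.684 MN·m per $
  alloy V: M = 0.442 MN·m per $
  alloy L: M = 0.273 MN·m per $
Alloy H ranks first.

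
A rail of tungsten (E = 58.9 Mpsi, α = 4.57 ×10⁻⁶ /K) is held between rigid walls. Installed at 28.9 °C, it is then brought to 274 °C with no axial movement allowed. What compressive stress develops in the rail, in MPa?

E = 58.9 Mpsi = 406.1 GPa.
ΔT = 245.1 K. Constrained thermal stress σ = E·α·ΔT = 406.1×10³ MPa × 4.57×10⁻⁶ × 245.1 = 455 MPa (compressive).

455 MPa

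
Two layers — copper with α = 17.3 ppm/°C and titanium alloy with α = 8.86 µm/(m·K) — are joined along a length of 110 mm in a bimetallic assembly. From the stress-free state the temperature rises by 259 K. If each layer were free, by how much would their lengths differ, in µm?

Δα = |17.3 − 8.86|×10⁻⁶/K = 8.44×10⁻⁶/K.
ΔL_mismatch = Δα·L·ΔT = 8.44×10⁻⁶ × 110.0 mm × 259.0 K = 240 µm.

240 µm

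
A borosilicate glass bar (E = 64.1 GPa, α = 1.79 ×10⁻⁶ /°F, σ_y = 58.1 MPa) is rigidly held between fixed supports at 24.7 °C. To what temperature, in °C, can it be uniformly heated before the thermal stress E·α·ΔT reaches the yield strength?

α = 1.79×10⁻⁶/°F × 9/5 = 3.22×10⁻⁶/K.
E·α·ΔT = 58.10 MPa ⇒ ΔT = 58.10 / (64.10×10³ × 3.22×10⁻⁶) = 281.3 K.
T = 24.7 + 281.3 = 306.0 °C.

306 °C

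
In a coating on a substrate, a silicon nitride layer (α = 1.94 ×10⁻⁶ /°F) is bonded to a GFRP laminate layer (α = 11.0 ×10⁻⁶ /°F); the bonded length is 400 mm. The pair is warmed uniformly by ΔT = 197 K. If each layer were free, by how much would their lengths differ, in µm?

1290 µm

silicon nitride: α = 1.94×10⁻⁶/°F × 9/5 = 3.49×10⁻⁶/K.
GFRP laminate: α = 11.0×10⁻⁶/°F × 9/5 = 19.8×10⁻⁶/K.
Δα = |3.49 − 19.8|×10⁻⁶/K = 16.3×10⁻⁶/K.
ΔL_mismatch = Δα·L·ΔT = 16.3×10⁻⁶ × 400.0 mm × 197.0 K = 1290 µm.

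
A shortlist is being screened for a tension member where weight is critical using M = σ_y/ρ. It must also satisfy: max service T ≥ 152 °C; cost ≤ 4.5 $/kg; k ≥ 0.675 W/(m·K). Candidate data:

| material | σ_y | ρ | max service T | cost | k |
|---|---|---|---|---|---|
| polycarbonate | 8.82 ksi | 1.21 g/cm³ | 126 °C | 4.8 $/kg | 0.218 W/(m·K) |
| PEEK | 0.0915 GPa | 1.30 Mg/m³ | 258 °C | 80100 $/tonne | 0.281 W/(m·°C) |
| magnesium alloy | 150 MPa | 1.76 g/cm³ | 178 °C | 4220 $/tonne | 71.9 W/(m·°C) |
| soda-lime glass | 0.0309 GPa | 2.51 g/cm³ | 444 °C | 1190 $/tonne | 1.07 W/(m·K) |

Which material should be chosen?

magnesium alloy

Screen on constraints: max service T ≥ 152 °C; cost ≤ 4.5 $/kg; k ≥ 0.675 W/(m·K). Survivors: magnesium alloy, soda-lime glass.
Normalizing units and computing the index:
  magnesium alloy: σ_y = 150.0 MPa, ρ = 1760 kg/m³
  soda-lime glass: σ_y = 30.90 MPa, ρ = 2510 kg/m³
  magnesium alloy: M = 85.2 kN·m/kg
  soda-lime glass: M = 12.3 kN·m/kg
The maximum is for magnesium alloy.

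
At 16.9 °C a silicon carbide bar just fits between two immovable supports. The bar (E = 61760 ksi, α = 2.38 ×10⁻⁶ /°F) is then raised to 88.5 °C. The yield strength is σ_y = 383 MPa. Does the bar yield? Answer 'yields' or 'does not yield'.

E = 61760 ksi = 425.8 GPa.
α = 2.38×10⁻⁶/°F × 9/5 = 4.28×10⁻⁶/K.
ΔT = 71.60 K. Constrained thermal stress σ = E·α·ΔT = 425.8×10³ MPa × 4.28×10⁻⁶ × 71.60 = 131 MPa (compressive).
Compare to σ_y = 383 MPa: σ < σ_y, so it does not yield.

does not yield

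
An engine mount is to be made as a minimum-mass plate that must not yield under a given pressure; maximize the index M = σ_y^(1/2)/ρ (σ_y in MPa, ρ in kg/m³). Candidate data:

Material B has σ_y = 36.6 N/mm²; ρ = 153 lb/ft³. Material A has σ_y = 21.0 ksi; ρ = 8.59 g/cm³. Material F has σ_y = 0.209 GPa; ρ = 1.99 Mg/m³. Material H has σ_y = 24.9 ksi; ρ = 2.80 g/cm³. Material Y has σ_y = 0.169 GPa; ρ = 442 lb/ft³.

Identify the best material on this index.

Convert each candidate to consistent units, then evaluate M:
  material B: σ_y = 36.60 MPa, ρ = 2451 kg/m³
  material A: σ_y = 144.8 MPa, ρ = 8590 kg/m³
  material F: σ_y = 209.0 MPa, ρ = 1990 kg/m³
  material H: σ_y = 171.7 MPa, ρ = 2800 kg/m³
  material Y: σ_y = 169.0 MPa, ρ = 7080 kg/m³
  material F: M = 7.26×10⁻³
  material H: M = 4.68×10⁻³
  material B: M = 2.47×10⁻³
  material Y: M = 1.84×10⁻³
  material A: M = 1.40×10⁻³
Material F has the largest M.

material F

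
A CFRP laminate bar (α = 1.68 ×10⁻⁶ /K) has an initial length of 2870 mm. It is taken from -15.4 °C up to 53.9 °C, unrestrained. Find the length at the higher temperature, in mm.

ΔT = 53.9 − (-15.4) = 69.30 K.
ΔL = α·L₀·ΔT = 1.68×10⁻⁶ × 2870 mm × 69.30 K = 0.334 mm.
L = L₀ + ΔL = 2870 + 0.334 = 2870.3 mm.

2870.3 mm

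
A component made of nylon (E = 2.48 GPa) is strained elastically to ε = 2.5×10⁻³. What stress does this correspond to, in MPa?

σ = E·ε = 2480 MPa × 2.5×10⁻³ = 6.20 MPa.

6.20 MPa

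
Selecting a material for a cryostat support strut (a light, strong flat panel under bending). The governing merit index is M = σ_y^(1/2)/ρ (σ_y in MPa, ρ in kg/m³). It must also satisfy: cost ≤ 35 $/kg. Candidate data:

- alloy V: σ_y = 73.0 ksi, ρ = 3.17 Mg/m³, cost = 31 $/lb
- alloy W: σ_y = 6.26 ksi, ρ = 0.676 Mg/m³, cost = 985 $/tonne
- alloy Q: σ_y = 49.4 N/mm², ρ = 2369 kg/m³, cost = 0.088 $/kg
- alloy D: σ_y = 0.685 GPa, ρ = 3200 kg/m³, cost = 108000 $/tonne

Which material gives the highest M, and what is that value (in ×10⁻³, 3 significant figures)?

Screen on constraints: cost ≤ 35 $/kg. Survivors: alloy W, alloy Q.
Normalizing units and computing the index:
  alloy W: σ_y = 43.16 MPa, ρ = 676.0 kg/m³
  alloy Q: σ_y = 49.40 MPa, ρ = 2369 kg/m³
  alloy W: M = 9.72×10⁻³
  alloy Q: M = 2.97×10⁻³
Alloy W ranks first.

alloy W, M = 9.72×10⁻³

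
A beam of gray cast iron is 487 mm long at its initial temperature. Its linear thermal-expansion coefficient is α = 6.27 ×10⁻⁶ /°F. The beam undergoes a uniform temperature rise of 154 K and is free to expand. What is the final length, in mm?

Convert α: 6.27×10⁻⁶/°F × (9/5) = 11.3×10⁻⁶/K.
ΔL = α·L₀·ΔT = 11.3×10⁻⁶ × 487 mm × 154.0 K = 0.846 mm.
L = L₀ + ΔL = 487 + 0.846 = 487.85 mm.

487.85 mm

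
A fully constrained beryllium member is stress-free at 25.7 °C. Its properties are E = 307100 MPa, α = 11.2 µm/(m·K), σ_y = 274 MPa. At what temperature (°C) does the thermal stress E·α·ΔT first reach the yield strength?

E = 307100 MPa = 307.1 GPa.
E·α·ΔT = 274.0 MPa ⇒ ΔT = 274.0 / (307.1×10³ × 11.2×10⁻⁶) = 79.66 K.
T = 25.7 + 79.66 = 105.4 °C.

105 °C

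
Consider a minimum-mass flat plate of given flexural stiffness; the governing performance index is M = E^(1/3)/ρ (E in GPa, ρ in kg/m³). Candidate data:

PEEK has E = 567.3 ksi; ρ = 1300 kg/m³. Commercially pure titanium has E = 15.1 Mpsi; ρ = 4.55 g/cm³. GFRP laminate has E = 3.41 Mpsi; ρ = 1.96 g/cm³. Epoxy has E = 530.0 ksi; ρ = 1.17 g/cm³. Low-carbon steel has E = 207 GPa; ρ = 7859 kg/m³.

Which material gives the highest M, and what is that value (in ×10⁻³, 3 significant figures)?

GFRP laminate, M = 1.46×10⁻³

Convert each candidate to consistent units, then evaluate M:
  PEEK: E = 3.911 GPa, ρ = 1300 kg/m³
  commercially pure titanium: E = 104.1 GPa, ρ = 4550 kg/m³
  GFRP laminate: E = 23.51 GPa, ρ = 1960 kg/m³
  epoxy: E = 3.654 GPa, ρ = 1170 kg/m³
  low-carbon steel: E = 207.0 GPa, ρ = 7859 kg/m³
  GFRP laminate: M = 1.46×10⁻³
  epoxy: M = 1.32×10⁻³
  PEEK: M = 1.21×10⁻³
  commercially pure titanium: M = 1.03×10⁻³
  low-carbon steel: M = 0.753×10⁻³
Highest index: GFRP laminate.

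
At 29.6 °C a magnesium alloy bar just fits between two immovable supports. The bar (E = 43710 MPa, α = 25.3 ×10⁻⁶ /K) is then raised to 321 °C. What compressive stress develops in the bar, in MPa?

E = 43710 MPa = 43.71 GPa.
ΔT = 291.4 K. Constrained thermal stress σ = E·α·ΔT = 43.71×10³ MPa × 25.3×10⁻⁶ × 291.4 = 322 MPa (compressive).

322 MPa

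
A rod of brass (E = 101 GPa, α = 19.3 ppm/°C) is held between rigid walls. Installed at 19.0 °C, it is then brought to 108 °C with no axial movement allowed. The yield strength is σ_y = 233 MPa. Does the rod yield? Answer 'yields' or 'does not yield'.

does not yield

ΔT = 89.00 K. Constrained thermal stress σ = E·α·ΔT = 101.0×10³ MPa × 19.3×10⁻⁶ × 89.00 = 173 MPa (compressive).
Compare to σ_y = 233 MPa: σ < σ_y, so it does not yield.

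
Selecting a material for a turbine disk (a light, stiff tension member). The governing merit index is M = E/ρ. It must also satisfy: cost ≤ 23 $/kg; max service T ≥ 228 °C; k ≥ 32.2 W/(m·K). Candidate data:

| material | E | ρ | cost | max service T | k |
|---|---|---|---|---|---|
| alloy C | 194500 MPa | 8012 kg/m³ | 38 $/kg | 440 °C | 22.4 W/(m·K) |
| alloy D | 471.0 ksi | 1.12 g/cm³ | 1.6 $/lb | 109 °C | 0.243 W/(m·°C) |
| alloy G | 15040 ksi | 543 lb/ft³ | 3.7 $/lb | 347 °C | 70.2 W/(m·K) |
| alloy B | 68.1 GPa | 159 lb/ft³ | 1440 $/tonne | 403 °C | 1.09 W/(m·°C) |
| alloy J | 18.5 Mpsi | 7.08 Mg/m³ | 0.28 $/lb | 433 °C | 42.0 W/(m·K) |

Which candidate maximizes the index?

alloy J

Screen on constraints: cost ≤ 23 $/kg; max service T ≥ 228 °C; k ≥ 32.2 W/(m·K). Survivors: alloy G, alloy J.
Putting every candidate on a common basis:
  alloy G: E = 103.7 GPa, ρ = 8698 kg/m³
  alloy J: E = 127.6 GPa, ρ = 7080 kg/m³
  alloy J: M = 18.0 MN·m/kg
  alloy G: M = 11.9 MN·m/kg
Alloy J has the largest M.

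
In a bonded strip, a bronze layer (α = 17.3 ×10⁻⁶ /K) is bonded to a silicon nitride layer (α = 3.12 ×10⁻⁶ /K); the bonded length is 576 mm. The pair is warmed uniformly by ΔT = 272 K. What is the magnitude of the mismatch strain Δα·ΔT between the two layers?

Δα = |17.3 − 3.12|×10⁻⁶/K = 14.2×10⁻⁶/K.
Mismatch strain = Δα·ΔT = 14.2×10⁻⁶ × 272.0 = 3.86×10⁻³.

3.86×10⁻³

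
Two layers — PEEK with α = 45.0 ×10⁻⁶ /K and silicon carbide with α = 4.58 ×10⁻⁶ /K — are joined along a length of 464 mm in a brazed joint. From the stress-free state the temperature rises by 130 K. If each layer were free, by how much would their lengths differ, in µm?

2440 µm

Δα = |45.0 − 4.58|×10⁻⁶/K = 40.4×10⁻⁶/K.
ΔL_mismatch = Δα·L·ΔT = 40.4×10⁻⁶ × 464.0 mm × 130.0 K = 2440 µm.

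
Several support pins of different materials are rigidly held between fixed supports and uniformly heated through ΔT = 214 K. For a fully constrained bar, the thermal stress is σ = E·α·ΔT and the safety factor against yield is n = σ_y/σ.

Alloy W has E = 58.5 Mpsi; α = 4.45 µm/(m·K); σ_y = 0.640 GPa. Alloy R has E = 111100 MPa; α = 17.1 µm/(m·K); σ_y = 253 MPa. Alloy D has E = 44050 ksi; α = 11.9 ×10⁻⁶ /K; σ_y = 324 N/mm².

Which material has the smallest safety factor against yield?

Converting E to GPa, α to ×10⁻⁶/K, σ_y to MPa, then σ and n for each:
  alloy W: E = 403.3, α = 4.45, σ_y = 640.0 → σ = 384 MPa, n = 1.67
  alloy R: E = 111.1, α = 17.1, σ_y = 253.0 → σ = 407 MPa, n = 0.622
  alloy D: E = 303.7, α = 11.9, σ_y = 324.0 → σ = 773 MPa, n = 0.419
Alloy D has the lowest safety factor, n = 0.419.

alloy D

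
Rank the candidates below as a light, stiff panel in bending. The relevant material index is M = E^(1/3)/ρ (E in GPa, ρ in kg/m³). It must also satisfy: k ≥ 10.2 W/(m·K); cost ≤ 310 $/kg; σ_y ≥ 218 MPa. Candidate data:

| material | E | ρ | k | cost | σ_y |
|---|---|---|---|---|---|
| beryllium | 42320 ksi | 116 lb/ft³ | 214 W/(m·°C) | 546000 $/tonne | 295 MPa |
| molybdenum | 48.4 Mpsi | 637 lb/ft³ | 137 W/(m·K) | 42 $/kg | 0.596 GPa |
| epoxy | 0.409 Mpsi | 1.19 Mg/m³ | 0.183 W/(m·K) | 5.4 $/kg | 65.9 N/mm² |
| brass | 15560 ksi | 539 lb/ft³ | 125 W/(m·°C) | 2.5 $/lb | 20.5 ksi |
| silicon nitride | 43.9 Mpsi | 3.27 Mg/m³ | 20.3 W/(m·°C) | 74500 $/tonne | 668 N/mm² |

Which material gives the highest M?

Screen on constraints: k ≥ 10.2 W/(m·K); cost ≤ 310 $/kg; σ_y ≥ 218 MPa. Survivors: molybdenum, silicon nitride.
Normalizing units and computing the index:
  molybdenum: E = 333.7 GPa, ρ = 10200 kg/m³
  silicon nitride: E = 302.7 GPa, ρ = 3270 kg/m³
  silicon nitride: M = 2.05×10⁻³
  molybdenum: M = 0.680×10⁻³
The maximum is for silicon nitride.

silicon nitride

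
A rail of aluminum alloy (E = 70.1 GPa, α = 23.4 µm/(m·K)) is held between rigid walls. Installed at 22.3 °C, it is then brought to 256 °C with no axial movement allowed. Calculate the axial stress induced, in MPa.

383 MPa

ΔT = 233.7 K. Constrained thermal stress σ = E·α·ΔT = 70.10×10³ MPa × 23.4×10⁻⁶ × 233.7 = 383 MPa (compressive).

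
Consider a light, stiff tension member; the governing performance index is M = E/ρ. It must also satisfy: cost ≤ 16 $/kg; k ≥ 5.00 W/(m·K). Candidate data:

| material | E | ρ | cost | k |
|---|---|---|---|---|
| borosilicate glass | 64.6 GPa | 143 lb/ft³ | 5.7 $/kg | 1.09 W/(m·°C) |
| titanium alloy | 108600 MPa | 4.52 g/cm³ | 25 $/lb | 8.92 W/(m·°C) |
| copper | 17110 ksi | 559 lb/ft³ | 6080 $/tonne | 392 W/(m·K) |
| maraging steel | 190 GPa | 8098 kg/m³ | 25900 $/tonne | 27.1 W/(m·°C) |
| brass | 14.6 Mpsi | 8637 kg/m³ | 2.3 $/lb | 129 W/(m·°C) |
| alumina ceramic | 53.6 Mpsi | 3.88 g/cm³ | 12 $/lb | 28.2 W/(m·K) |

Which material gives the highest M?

copper

Screen on constraints: cost ≤ 16 $/kg; k ≥ 5.00 W/(m·K). Survivors: copper, brass.
Normalizing units and computing the index:
  copper: E = 118.0 GPa, ρ = 8954 kg/m³
  brass: E = 100.7 GPa, ρ = 8637 kg/m³
  copper: M = 13.2 MN·m/kg
  brass: M = 11.7 MN·m/kg
Copper has the largest M.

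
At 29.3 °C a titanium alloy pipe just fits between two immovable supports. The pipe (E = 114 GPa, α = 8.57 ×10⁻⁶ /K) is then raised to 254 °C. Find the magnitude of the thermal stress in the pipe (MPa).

ΔT = 224.7 K. Constrained thermal stress σ = E·α·ΔT = 114.0×10³ MPa × 8.57×10⁻⁶ × 224.7 = 220 MPa (compressive).

220 MPa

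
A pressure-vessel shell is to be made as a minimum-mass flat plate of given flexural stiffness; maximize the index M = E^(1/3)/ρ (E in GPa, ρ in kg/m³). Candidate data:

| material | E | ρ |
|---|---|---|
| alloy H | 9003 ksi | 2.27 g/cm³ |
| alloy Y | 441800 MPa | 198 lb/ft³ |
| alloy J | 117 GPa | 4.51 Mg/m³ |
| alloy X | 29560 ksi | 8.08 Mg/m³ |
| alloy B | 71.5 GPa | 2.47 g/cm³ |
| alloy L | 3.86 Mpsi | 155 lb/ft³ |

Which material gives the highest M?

alloy Y

Putting every candidate on a common basis:
  alloy H: E = 62.07 GPa, ρ = 2270 kg/m³
  alloy Y: E = 441.8 GPa, ρ = 3172 kg/m³
  alloy J: E = 117.0 GPa, ρ = 4510 kg/m³
  alloy X: E = 203.8 GPa, ρ = 8080 kg/m³
  alloy B: E = 71.50 GPa, ρ = 2470 kg/m³
  alloy L: E = 26.61 GPa, ρ = 2483 kg/m³
  alloy Y: M = 2.40×10⁻³
  alloy H: M = 1.74×10⁻³
  alloy B: M = 1.68×10⁻³
  alloy L: M = 1.20×10⁻³
  alloy J: M = 1.08×10⁻³
  alloy X: M = 0.728×10⁻³
Alloy Y has the largest M.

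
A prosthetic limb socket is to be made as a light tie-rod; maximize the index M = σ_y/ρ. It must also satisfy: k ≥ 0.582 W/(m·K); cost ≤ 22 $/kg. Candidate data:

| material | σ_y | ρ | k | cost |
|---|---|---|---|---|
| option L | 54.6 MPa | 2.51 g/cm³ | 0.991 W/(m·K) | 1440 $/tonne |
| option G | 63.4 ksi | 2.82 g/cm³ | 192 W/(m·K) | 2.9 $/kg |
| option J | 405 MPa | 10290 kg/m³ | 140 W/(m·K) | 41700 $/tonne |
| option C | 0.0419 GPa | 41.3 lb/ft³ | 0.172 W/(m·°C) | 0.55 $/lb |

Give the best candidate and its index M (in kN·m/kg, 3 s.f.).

Screen on constraints: k ≥ 0.582 W/(m·K); cost ≤ 22 $/kg. Survivors: option L, option G.
Normalizing units and computing the index:
  option L: σ_y = 54.60 MPa, ρ = 2510 kg/m³
  option G: σ_y = 437.1 MPa, ρ = 2820 kg/m³
  option G: M = 155 kN·m/kg
  option L: M = 21.8 kN·m/kg
Option G has the largest M.

option G, M = 155 kN·m/kg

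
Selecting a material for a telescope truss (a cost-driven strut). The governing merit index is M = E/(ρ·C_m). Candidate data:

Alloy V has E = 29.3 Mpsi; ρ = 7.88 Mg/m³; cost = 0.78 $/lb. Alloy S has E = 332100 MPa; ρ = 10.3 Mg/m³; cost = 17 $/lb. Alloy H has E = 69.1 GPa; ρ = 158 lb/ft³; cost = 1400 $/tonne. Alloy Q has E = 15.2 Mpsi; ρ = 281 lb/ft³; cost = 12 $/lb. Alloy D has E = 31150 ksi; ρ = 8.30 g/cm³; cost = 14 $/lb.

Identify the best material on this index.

alloy H

Putting every candidate on a common basis:
  alloy V: E = 202.0 GPa, ρ = 7880 kg/m³, cost = 1.720 $/kg
  alloy S: E = 332.1 GPa, ρ = 10300 kg/m³, cost = 37.48 $/kg
  alloy H: E = 69.10 GPa, ρ = 2531 kg/m³, cost = 1.400 $/kg
  alloy Q: E = 104.8 GPa, ρ = 4501 kg/m³, cost = 26.46 $/kg
  alloy D: E = 214.8 GPa, ρ = 8300 kg/m³, cost = 30.86 $/kg
  alloy H: M = 19.5 MN·m per $
  alloy V: M = 14.9 MN·m per $
  alloy Q: M = 0.880 MN·m per $
  alloy S: M = 0.860 MN·m per $
  alloy D: M = 0.838 MN·m per $
The maximum is for alloy H.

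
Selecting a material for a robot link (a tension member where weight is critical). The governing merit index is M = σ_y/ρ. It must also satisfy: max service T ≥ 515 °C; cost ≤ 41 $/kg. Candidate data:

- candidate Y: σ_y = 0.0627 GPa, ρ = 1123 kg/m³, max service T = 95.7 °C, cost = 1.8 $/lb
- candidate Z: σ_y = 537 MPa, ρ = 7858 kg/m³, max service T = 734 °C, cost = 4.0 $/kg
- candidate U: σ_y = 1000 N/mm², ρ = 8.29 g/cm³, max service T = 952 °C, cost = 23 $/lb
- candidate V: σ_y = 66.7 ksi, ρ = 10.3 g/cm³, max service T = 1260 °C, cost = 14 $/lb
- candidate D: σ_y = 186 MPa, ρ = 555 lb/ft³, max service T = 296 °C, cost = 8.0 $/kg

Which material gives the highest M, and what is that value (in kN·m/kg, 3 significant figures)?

candidate Z, M = 68.3 kN·m/kg

Screen on constraints: max service T ≥ 515 °C; cost ≤ 41 $/kg. Survivors: candidate Z, candidate V.
After converting to SI:
  candidate Z: σ_y = 537.0 MPa, ρ = 7858 kg/m³
  candidate V: σ_y = 459.9 MPa, ρ = 10300 kg/m³
  candidate Z: M = 68.3 kN·m/kg
  candidate V: M = 44.6 kN·m/kg
Candidate Z has the largest M.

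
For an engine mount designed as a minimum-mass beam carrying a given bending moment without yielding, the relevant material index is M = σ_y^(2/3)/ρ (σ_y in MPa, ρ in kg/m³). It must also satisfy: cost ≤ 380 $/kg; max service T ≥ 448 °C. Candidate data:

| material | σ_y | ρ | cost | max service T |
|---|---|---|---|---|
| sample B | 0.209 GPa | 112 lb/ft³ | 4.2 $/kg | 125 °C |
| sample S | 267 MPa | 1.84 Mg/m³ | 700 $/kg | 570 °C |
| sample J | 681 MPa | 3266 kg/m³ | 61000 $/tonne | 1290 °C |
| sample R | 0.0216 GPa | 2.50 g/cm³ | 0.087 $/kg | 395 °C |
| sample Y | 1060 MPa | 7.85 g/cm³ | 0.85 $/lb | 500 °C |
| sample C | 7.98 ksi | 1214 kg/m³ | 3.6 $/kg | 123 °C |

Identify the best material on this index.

sample J

Screen on constraints: cost ≤ 380 $/kg; max service T ≥ 448 °C. Survivors: sample J, sample Y.
Normalizing units and computing the index:
  sample J: σ_y = 681.0 MPa, ρ = 3266 kg/m³
  sample Y: σ_y = 1060 MPa, ρ = 7850 kg/m³
  sample J: M = 23.7×10⁻³
  sample Y: M = 13.2×10⁻³
The maximum is for sample J.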